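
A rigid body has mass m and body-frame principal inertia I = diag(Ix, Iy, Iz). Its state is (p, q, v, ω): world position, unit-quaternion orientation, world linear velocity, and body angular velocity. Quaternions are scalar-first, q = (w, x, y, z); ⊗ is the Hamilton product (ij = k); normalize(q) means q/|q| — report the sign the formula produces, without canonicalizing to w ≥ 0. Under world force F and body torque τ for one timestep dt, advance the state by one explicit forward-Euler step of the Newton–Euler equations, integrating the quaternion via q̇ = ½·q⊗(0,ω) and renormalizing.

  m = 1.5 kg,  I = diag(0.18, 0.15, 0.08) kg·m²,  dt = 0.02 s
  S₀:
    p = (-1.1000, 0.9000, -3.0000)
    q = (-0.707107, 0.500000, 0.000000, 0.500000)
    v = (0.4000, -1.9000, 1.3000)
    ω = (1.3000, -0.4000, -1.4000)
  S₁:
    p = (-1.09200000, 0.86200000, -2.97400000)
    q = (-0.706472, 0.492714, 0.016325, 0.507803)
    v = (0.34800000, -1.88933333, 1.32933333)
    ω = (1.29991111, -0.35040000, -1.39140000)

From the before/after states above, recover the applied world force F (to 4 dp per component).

F = (-3.9000, 0.8000, 2.2000)

velocity change Δv = (-0.05200000, 0.01066667, 0.02933333)
F = m·Δv/dt = (-3.9000, 0.8000, 2.2000)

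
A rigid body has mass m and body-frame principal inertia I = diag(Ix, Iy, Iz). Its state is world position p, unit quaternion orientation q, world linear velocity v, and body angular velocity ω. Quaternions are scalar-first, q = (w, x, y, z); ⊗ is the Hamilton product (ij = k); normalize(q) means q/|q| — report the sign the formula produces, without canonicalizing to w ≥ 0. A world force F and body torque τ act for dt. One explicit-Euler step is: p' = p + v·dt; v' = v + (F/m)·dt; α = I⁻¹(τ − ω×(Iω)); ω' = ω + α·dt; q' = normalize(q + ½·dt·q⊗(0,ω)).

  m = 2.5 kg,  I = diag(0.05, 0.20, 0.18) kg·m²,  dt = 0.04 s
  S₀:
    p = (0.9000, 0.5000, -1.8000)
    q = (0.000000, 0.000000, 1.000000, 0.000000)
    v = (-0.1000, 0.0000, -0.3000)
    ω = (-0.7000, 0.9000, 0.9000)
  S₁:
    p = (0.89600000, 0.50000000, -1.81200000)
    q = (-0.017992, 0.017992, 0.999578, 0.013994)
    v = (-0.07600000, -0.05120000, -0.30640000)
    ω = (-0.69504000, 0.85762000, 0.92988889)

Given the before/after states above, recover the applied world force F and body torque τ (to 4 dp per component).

F = (1.5000, -3.2000, -0.4000)
τ = (-0.0100, -0.1300, 0.0400)

v₁ − v₀ = (0.02400000, -0.05120000, -0.00640000)
m·(v₁−v₀)/dt = (1.5000, -3.2000, -0.4000)
rate change Δω = (0.00496000, -0.04238000, 0.02988889)
precession coupling = (-0.0162, 0.0819, -0.0945)
I·α + gyro = (-0.0100, -0.1300, 0.0400)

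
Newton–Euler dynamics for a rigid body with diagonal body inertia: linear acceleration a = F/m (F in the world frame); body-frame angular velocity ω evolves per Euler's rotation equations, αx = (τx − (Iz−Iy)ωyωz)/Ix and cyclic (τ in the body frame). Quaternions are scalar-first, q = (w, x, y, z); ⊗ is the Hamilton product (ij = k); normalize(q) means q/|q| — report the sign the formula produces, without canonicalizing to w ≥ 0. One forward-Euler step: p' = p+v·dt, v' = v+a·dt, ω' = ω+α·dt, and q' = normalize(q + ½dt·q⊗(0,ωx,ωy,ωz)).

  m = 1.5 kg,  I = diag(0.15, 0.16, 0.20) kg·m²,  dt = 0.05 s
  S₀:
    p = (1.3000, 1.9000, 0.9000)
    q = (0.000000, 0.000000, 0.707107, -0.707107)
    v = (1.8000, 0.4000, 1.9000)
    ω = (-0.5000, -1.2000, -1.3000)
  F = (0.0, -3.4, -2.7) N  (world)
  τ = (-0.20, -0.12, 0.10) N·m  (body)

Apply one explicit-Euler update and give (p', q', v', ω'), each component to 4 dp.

p + v·dt = (1.3900, 1.9200, 0.9950)
new velocity v' = (1.8000, 0.2867, 1.8100)
angular accel α = (-1.7493, -0.5469, 0.4700)
ω' = ω + α·dt = (-0.5875, -1.2273, -1.2765)
Hamilton product q⊗(0,ω) = (-0.0707107, -1.7677675, 0.3535535, 0.3535535)
updated quaternion q' = (-0.0018, -0.0441, 0.7152, -0.6975)

p' = (1.3900, 1.9200, 0.9950)
q' = (-0.0018, -0.0441, 0.7152, -0.6975)
v' = (1.8000, 0.2867, 1.8100)
ω' = (-0.5875, -1.2273, -1.2765)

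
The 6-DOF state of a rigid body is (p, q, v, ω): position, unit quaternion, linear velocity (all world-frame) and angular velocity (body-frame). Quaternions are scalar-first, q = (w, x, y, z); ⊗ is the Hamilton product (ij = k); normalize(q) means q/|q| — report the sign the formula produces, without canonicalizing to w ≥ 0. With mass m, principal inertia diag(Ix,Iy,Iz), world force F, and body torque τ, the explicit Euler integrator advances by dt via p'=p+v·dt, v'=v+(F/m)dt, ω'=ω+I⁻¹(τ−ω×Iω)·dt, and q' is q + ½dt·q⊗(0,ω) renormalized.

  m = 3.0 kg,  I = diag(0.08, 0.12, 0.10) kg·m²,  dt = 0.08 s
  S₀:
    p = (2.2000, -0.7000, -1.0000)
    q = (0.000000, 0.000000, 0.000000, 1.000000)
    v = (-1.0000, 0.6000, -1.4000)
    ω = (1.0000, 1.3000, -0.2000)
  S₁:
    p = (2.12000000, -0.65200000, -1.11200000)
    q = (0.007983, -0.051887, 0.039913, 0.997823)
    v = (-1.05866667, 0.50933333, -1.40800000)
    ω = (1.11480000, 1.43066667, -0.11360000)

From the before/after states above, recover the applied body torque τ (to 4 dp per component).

Δω = ω₁−ω₀ = (0.11480000, 0.13066667, 0.08640000)
ω₀×(Iω₀) = (0.0052, 0.0040, 0.0520)
I·α + gyro = (0.1200, 0.2000, 0.1600)

τ = (0.1200, 0.2000, 0.1600)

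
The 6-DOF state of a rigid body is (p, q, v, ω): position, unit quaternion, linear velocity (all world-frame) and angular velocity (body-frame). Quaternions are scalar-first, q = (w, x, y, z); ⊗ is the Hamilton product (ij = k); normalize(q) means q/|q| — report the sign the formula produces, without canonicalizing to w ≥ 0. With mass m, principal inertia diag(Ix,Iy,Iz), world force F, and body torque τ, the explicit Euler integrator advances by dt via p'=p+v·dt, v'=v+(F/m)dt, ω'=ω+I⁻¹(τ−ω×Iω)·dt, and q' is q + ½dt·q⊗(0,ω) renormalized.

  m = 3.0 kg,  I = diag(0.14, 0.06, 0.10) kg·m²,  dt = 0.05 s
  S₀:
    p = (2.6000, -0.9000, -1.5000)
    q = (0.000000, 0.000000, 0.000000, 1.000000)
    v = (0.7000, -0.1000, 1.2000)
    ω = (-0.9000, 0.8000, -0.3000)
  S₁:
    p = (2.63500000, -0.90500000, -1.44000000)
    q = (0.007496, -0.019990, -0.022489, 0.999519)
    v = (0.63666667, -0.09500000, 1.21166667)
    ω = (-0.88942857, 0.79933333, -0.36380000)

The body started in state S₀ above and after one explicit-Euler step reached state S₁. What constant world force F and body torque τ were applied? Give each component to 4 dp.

F = (-3.8000, 0.3000, 0.7000)
τ = (0.0200, 0.0100, -0.0700)

Δω = ω₁−ω₀ = (0.01057143, -0.00066667, -0.06380000)
ω₀×(Iω₀) = (-0.0096, 0.0108, 0.0576)
I·α + gyro = (0.0200, 0.0100, -0.0700)
v₁ − v₀ = (-0.06333333, 0.00500000, 0.01166667)
m·(v₁−v₀)/dt = (-3.8000, 0.3000, 0.7000)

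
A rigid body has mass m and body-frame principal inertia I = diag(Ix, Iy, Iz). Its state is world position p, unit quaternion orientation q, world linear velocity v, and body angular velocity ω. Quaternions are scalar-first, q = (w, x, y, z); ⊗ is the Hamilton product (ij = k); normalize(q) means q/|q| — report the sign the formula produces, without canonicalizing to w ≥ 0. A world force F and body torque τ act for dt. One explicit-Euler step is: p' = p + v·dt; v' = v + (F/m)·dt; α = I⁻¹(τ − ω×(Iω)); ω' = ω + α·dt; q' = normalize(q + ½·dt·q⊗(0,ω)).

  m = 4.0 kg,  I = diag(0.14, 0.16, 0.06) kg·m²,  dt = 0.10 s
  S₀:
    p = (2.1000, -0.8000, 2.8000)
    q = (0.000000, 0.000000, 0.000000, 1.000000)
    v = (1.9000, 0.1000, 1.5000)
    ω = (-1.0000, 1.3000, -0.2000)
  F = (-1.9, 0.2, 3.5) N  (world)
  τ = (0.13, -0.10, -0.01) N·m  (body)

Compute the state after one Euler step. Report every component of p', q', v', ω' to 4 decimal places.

p' = (2.2900, -0.7900, 2.9500)
q' = (0.0100, -0.0648, -0.0498, 0.9966)
v' = (1.8525, 0.1050, 1.5875)
ω' = (-0.9257, 1.2275, -0.1733)

p' = p + v·dt = (2.2900, -0.7900, 2.9500)
new velocity v' = (1.8525, 0.1050, 1.5875)
precession coupling ω×(Iω) = (0.0260, 0.0160, -0.0260)
(τ − ω×Iω)/I = (0.7429, -0.7250, 0.2667)
new body rate ω' = (-0.9257, 1.2275, -0.1733)
Hamilton product q⊗(0,ω) = (0.2000000, -1.3000000, -1.0000000, 0.0000000)
q' = normalize(q + ½dt·q⊗(0,ω)) = (0.0100, -0.0648, -0.0498, 0.9966)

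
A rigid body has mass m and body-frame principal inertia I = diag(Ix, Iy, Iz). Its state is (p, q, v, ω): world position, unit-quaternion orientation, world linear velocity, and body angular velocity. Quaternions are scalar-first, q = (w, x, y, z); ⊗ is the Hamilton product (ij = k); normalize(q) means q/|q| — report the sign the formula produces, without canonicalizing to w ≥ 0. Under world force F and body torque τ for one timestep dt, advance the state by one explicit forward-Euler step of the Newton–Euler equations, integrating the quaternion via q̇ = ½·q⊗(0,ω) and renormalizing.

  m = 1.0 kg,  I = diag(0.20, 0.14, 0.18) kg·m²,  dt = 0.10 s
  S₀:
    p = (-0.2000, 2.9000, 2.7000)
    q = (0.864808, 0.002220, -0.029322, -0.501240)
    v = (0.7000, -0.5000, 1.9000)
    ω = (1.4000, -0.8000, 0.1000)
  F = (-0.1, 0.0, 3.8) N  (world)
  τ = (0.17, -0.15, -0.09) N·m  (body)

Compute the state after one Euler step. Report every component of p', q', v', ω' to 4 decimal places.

angular accel α = (0.8660, -1.0914, -0.8733)
ω' = ω + α·dt = (1.4866, -0.9091, 0.0127)
q⊗(0,ω) = (0.0235584, 0.8068070, -1.3938044, 0.1257556)
updated quaternion q' = (0.8632, 0.0424, -0.0987, -0.4933)
a = (-0.1000, 0.0000, 3.8000)
new position p' = (-0.1300, 2.8500, 2.8900)
v' = v + a·dt = (0.6900, -0.5000, 2.2800)

p' = (-0.1300, 2.8500, 2.8900)
q' = (0.8632, 0.0424, -0.0987, -0.4933)
v' = (0.6900, -0.5000, 2.2800)
ω' = (1.4866, -0.9091, 0.0127)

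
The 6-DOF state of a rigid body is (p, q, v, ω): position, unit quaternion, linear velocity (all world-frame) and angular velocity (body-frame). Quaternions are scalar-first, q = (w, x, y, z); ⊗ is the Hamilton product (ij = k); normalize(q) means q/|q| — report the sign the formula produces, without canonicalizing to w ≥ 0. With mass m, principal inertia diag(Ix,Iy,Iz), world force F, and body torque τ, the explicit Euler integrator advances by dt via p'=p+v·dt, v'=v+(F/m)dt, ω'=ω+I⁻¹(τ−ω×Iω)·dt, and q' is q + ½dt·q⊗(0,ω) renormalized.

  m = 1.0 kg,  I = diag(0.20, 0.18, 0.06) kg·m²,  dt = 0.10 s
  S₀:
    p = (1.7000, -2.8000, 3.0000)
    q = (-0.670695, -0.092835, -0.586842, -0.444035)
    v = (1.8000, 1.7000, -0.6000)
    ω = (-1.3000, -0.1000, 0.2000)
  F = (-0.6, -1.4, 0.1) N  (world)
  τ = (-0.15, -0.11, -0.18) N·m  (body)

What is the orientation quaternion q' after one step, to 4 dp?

q' = (-0.6738, -0.0572, -0.5525, -0.4874)

2q̇ = q⊗(0,ω) = (-0.0905627, 0.7101316, 0.6628820, -0.8877501)
updated quaternion q' = (-0.6738, -0.0572, -0.5525, -0.4874)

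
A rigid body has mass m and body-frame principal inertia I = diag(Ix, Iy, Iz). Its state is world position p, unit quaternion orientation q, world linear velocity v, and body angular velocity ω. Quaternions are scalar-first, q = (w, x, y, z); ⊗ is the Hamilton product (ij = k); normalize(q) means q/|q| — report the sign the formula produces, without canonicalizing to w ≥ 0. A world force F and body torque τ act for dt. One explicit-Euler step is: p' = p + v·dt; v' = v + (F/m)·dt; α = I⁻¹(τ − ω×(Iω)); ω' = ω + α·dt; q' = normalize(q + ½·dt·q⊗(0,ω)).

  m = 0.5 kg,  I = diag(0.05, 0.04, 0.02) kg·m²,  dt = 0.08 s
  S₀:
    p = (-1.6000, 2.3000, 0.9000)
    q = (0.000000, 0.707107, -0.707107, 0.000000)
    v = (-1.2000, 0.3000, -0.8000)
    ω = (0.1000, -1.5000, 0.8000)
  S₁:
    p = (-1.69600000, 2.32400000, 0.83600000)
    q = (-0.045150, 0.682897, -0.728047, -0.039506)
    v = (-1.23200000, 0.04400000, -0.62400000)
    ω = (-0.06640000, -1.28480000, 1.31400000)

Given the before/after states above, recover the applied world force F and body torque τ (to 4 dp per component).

F = (-0.2000, -1.6000, 1.1000)
τ = (-0.0800, 0.1100, 0.1300)

ω₁ − ω₀ = (-0.16640000, 0.21520000, 0.51400000)
applied torque τ = (-0.0800, 0.1100, 0.1300)
v₁ − v₀ = (-0.03200000, -0.25600000, 0.17600000)
F = m·Δv/dt = (-0.2000, -1.6000, 1.1000)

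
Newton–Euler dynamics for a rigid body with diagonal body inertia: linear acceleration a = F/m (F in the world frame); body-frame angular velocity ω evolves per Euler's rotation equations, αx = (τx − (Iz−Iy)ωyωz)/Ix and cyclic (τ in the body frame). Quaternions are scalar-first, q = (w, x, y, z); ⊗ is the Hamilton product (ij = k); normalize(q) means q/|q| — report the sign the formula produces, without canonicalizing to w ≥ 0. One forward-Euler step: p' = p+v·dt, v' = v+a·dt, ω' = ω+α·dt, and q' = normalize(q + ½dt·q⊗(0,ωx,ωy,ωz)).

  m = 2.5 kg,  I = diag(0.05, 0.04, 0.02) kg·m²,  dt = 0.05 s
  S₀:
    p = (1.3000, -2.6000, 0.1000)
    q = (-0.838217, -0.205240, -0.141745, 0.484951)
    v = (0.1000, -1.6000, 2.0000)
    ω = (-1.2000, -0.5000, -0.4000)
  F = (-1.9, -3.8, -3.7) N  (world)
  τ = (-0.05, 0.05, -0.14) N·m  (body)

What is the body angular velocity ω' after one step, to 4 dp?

ω' = (-1.2460, -0.4555, -0.7350)

α = I⁻¹(τ − ω×Iω) = (-0.9200, 0.8900, -6.7000)
new body rate ω' = (-1.2460, -0.4555, -0.7350)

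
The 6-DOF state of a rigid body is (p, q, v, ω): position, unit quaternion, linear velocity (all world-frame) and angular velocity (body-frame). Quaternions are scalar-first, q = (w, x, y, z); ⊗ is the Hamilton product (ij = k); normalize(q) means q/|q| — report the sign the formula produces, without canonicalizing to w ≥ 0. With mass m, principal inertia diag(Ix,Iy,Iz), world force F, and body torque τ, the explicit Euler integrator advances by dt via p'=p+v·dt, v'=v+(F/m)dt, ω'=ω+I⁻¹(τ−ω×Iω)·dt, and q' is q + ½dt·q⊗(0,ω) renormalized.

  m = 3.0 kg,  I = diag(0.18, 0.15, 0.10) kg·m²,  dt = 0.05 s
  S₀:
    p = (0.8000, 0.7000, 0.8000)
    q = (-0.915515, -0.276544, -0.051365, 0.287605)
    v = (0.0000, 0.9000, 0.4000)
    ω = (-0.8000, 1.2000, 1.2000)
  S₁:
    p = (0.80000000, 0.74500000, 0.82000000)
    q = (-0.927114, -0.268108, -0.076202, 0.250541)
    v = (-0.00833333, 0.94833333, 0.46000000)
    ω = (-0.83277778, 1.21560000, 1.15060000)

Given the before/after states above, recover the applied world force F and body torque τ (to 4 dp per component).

Δω = ω₁−ω₀ = (-0.03277778, 0.01560000, -0.04940000)
ω₀×(Iω₀) = (-0.0720, -0.0768, 0.0288)
τ = I·(Δω/dt) + ω₀×(Iω₀) = (-0.1900, -0.0300, -0.0700)
Δv = v₁−v₀ = (-0.00833333, 0.04833333, 0.06000000)
F = m·Δv/dt = (-0.5000, 2.9000, 3.6000)

F = (-0.5000, 2.9000, 3.6000)
τ = (-0.1900, -0.0300, -0.0700)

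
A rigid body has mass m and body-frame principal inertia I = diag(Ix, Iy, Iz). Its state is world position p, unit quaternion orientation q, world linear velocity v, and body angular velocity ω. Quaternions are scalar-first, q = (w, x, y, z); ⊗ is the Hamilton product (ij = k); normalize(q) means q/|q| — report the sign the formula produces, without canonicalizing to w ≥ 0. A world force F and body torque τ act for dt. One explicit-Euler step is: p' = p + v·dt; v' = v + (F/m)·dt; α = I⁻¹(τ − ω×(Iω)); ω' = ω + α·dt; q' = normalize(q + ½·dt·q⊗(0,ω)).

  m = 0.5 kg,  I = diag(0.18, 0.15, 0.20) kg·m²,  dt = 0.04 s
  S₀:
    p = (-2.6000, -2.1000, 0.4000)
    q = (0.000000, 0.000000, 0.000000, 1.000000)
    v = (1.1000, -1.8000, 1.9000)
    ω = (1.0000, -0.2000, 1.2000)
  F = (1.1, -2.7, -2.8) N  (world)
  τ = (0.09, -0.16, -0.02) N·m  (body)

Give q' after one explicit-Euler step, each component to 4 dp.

q⊗(0,ω) = (-1.2000000, 0.2000000, 1.0000000, 0.0000000)
q' = normalize(q + ½dt·q⊗(0,ω)) = (-0.0240, 0.0040, 0.0200, 0.9995)

q' = (-0.0240, 0.0040, 0.0200, 0.9995)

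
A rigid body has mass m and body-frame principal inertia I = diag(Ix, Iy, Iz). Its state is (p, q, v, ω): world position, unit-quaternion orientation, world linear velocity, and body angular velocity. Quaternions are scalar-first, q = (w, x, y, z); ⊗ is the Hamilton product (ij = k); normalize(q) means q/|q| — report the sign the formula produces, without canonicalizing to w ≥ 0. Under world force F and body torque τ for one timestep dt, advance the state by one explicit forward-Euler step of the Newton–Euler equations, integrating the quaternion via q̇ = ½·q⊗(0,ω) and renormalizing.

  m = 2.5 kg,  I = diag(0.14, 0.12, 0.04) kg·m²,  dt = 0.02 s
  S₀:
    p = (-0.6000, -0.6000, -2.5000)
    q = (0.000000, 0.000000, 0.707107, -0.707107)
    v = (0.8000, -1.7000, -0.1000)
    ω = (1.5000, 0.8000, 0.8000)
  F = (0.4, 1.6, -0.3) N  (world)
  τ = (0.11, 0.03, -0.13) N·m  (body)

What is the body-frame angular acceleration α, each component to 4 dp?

ω×(Iω) gyroscopic = (-0.0512, 0.1200, -0.0240)
(τ − ω×Iω)/I = (1.1514, -0.7500, -2.6500)

α = (1.1514, -0.7500, -2.6500)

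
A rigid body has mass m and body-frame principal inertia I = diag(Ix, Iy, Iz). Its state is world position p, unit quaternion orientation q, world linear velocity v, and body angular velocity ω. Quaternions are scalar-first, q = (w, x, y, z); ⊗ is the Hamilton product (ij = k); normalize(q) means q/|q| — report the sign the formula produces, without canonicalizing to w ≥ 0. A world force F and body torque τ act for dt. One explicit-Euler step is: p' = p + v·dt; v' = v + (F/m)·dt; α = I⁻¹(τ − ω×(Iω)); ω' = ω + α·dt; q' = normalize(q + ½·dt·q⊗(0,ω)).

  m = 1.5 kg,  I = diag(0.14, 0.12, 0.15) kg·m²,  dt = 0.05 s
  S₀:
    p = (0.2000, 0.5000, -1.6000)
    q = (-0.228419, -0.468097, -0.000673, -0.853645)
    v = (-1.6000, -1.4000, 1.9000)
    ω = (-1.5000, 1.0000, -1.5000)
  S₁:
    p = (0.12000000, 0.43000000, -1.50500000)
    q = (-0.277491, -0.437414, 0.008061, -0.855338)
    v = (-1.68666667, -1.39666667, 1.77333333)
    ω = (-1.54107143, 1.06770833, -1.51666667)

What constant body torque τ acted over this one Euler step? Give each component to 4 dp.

τ = (-0.1600, 0.1400, -0.0200)

ω₁ − ω₀ = (-0.04107143, 0.06770833, -0.01666667)
precession coupling = (-0.0450, -0.0225, 0.0300)
τ = I·(Δω/dt) + ω₀×(Iω₀) = (-0.1600, 0.1400, -0.0200)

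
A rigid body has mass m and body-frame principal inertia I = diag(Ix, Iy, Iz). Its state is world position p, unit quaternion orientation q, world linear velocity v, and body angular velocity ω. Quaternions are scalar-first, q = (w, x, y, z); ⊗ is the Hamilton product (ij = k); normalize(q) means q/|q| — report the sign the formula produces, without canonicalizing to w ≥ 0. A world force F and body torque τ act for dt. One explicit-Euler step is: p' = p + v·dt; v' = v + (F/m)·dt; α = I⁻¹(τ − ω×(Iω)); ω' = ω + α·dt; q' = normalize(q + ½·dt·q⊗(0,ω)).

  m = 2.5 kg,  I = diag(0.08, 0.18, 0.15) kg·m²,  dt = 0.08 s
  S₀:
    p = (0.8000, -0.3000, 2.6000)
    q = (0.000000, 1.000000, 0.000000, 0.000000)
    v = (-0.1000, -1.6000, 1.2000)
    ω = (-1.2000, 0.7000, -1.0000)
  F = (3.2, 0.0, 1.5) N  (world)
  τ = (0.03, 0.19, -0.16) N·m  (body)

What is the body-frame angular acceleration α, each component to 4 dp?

α = (0.1125, 1.5222, -0.5067)

gyro term ω×Iω = (0.0210, -0.0840, -0.0840)
α = I⁻¹(τ − ω×Iω) = (0.1125, 1.5222, -0.5067)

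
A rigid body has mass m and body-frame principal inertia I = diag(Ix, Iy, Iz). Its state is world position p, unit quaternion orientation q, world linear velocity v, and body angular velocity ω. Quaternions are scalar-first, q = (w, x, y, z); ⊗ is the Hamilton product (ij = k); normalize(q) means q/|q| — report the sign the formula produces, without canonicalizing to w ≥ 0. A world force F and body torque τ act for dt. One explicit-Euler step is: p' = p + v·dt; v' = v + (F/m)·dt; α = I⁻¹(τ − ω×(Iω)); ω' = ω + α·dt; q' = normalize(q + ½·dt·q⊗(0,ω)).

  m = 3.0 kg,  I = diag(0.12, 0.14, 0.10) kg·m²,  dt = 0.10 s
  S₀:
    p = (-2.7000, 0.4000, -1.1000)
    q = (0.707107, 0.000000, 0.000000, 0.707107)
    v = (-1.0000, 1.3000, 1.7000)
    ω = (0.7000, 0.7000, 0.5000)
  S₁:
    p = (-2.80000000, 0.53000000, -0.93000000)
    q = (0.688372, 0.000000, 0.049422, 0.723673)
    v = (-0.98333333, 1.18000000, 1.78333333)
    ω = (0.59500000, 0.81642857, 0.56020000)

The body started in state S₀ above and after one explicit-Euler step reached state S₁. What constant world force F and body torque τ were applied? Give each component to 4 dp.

F = (0.5000, -3.6000, 2.5000)
τ = (-0.1400, 0.1700, 0.0700)

rate change Δω = (-0.10500000, 0.11642857, 0.06020000)
applied torque τ = (-0.1400, 0.1700, 0.0700)
v₁ − v₀ = (0.01666667, -0.12000000, 0.08333333)
applied force F = (0.5000, -3.6000, 2.5000)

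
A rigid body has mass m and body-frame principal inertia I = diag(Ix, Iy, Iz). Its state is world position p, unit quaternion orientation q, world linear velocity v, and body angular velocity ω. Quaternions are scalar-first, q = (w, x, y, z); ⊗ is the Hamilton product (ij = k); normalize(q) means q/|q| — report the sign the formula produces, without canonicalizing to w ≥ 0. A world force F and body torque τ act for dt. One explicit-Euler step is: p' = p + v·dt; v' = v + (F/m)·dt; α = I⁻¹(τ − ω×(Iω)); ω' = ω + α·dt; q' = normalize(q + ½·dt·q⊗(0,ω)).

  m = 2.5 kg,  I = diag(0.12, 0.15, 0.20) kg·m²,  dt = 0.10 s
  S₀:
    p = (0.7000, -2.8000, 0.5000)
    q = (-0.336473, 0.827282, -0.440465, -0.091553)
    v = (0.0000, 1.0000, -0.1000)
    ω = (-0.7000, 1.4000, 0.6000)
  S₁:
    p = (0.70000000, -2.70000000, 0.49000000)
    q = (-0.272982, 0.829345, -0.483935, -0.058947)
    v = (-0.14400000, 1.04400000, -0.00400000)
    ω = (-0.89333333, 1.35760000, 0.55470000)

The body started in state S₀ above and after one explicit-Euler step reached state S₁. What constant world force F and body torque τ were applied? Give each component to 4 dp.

ω₁ − ω₀ = (-0.19333333, -0.04240000, -0.04530000)
gyro term ω₀×Iω₀ = (0.0420, 0.0336, -0.0294)
applied torque τ = (-0.1900, -0.0300, -0.1200)
v₁ − v₀ = (-0.14400000, 0.04400000, 0.09600000)
F = m·Δv/dt = (-3.6000, 1.1000, 2.4000)

F = (-3.6000, 1.1000, 2.4000)
τ = (-0.1900, -0.0300, -0.1200)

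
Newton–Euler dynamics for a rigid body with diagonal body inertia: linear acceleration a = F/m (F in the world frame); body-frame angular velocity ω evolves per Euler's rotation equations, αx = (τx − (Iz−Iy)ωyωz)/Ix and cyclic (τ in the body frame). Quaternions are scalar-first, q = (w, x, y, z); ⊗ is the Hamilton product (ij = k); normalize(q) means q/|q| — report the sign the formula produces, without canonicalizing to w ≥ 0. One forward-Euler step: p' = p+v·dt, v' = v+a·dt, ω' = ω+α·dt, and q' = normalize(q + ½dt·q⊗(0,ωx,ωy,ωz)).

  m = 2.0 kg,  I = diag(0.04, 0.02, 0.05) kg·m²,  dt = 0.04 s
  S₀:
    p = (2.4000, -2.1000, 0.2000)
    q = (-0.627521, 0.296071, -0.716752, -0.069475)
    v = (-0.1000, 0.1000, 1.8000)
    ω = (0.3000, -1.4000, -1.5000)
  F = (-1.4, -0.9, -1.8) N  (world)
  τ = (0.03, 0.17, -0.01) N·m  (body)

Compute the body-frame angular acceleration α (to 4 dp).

gyro term ω×Iω = (0.0630, 0.0045, 0.0084)
α = I⁻¹(τ − ω×Iω) = (-0.8250, 8.2750, -0.3680)

α = (-0.8250, 8.2750, -0.3680)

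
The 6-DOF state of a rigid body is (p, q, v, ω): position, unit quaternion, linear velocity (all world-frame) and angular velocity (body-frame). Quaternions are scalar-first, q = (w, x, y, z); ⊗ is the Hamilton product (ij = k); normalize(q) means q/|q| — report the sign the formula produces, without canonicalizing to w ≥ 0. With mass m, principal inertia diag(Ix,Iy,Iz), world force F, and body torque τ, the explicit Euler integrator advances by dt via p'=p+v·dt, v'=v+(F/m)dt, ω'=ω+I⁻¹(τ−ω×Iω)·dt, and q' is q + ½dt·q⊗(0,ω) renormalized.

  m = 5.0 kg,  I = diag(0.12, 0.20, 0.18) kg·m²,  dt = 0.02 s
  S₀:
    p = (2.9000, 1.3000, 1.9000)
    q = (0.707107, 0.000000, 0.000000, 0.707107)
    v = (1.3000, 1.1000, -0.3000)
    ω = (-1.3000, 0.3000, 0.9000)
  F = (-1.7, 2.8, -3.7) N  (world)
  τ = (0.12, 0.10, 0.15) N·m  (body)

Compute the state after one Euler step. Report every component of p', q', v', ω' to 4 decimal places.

p + v·dt = (2.9260, 1.3220, 1.8940)
v' = v + a·dt = (1.2932, 1.1112, -0.3148)
ω×(Iω) gyroscopic = (-0.0054, 0.0702, -0.0312)
α = I⁻¹(τ − ω×Iω) = (1.0450, 0.1490, 1.0067)
new body rate ω' = (-1.2791, 0.3030, 0.9201)
q⊗(0,ω) = (-0.6363963, -1.1313712, -0.7071070, 0.6363963)
q' = normalize(q + ½dt·q⊗(0,ω)) = (0.7007, -0.0113, -0.0071, 0.7134)

p' = (2.9260, 1.3220, 1.8940)
q' = (0.7007, -0.0113, -0.0071, 0.7134)
v' = (1.2932, 1.1112, -0.3148)
ω' = (-1.2791, 0.3030, 0.9201)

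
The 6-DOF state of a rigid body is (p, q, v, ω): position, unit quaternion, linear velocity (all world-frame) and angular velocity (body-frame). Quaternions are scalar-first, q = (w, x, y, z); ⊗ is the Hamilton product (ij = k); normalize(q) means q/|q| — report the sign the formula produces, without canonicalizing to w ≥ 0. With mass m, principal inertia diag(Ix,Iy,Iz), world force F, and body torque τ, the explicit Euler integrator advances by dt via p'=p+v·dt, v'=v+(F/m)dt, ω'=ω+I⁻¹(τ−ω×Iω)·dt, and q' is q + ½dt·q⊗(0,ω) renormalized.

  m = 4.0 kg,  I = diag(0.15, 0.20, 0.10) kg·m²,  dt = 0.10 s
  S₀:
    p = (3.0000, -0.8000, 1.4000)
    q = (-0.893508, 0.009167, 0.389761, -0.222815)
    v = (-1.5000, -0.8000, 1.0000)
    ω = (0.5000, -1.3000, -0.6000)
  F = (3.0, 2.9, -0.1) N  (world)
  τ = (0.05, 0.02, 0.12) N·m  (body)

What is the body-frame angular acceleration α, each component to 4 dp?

gyro term ω×Iω = (-0.0780, -0.0150, -0.0325)
(τ − ω×Iω)/I = (0.8533, 0.1750, 1.5250)

α = (0.8533, 0.1750, 1.5250)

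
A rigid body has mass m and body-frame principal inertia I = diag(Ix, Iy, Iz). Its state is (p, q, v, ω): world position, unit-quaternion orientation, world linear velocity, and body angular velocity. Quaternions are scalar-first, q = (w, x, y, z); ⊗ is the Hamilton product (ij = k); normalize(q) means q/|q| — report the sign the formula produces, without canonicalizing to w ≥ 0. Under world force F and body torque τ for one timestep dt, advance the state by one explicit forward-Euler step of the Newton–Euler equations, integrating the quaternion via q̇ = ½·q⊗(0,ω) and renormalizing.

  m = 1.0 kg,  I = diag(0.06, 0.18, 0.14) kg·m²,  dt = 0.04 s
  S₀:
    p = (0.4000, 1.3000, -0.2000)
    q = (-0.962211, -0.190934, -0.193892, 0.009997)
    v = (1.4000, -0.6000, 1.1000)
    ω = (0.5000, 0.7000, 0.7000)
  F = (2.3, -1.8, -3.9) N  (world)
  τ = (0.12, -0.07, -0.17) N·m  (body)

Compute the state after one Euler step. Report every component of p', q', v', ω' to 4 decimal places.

angular accel α = (2.3267, -0.2333, -1.5143)
ω + α·dt = (0.5931, 0.6907, 0.6394)
2q̇ = q⊗(0,ω) = (0.2241935, -0.6238278, -0.5348954, -0.7102555)
q' = normalize(q + ½dt·q⊗(0,ω)) = (-0.9575, -0.2034, -0.2045, -0.0042)
p + v·dt = (0.4560, 1.2760, -0.1560)
v + (F/m)dt = (1.4920, -0.6720, 0.9440)

p' = (0.4560, 1.2760, -0.1560)
q' = (-0.9575, -0.2034, -0.2045, -0.0042)
v' = (1.4920, -0.6720, 0.9440)
ω' = (0.5931, 0.6907, 0.6394)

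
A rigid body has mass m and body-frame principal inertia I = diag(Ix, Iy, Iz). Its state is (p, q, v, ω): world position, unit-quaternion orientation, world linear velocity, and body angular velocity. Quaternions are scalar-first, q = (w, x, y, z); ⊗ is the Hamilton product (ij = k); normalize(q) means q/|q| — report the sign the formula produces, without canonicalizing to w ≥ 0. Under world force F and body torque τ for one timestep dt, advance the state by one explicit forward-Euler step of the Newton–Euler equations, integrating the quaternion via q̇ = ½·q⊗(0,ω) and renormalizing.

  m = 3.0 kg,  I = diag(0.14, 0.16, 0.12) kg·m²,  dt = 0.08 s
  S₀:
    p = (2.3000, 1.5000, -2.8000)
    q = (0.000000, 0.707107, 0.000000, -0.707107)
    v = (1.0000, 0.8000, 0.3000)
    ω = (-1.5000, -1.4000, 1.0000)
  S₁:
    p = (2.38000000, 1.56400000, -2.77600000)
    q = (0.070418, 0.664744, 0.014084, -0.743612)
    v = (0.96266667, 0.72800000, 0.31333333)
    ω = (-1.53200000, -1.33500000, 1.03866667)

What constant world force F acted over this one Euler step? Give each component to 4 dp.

F = (-1.4000, -2.7000, 0.5000)

velocity change Δv = (-0.03733333, -0.07200000, 0.01333333)
m·(v₁−v₀)/dt = (-1.4000, -2.7000, 0.5000)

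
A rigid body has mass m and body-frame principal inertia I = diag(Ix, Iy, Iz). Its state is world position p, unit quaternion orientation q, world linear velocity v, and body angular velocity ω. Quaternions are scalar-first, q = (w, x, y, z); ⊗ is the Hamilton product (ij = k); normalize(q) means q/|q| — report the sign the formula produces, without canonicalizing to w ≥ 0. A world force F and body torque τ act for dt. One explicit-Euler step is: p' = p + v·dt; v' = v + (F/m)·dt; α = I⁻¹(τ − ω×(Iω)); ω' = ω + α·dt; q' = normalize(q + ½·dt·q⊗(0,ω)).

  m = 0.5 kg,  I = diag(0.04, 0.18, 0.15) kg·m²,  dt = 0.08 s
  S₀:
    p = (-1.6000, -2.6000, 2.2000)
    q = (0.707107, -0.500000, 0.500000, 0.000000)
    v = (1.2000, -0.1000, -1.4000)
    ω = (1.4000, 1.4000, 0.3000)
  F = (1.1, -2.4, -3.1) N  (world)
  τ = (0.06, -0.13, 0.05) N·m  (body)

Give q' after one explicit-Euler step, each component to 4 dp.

2q̇ = q⊗(0,ω) = (0.0000000, 1.1399498, 1.1399498, -1.1878679)
updated quaternion q' = (0.7048, -0.4530, 0.5439, -0.0474)

q' = (0.7048, -0.4530, 0.5439, -0.0474)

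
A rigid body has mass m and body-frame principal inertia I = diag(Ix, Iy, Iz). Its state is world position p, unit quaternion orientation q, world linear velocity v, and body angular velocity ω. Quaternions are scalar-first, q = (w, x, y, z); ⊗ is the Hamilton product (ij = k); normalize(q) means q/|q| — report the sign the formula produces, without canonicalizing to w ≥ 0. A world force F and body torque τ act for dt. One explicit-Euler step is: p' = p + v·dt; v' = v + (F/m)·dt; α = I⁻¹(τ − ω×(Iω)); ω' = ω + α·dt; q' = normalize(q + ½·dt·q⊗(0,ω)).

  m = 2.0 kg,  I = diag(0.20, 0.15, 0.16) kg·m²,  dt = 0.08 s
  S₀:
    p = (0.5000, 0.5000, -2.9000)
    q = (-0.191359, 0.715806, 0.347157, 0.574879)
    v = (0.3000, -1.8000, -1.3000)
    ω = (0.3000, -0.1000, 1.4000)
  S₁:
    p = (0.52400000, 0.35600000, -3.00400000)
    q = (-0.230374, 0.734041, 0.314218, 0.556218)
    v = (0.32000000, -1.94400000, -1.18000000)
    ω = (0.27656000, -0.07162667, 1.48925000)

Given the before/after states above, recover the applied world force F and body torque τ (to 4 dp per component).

Δv = v₁−v₀ = (0.02000000, -0.14400000, 0.12000000)
applied force F = (0.5000, -3.6000, 3.0000)
Δω = ω₁−ω₀ = (-0.02344000, 0.02837333, 0.08925000)
precession coupling = (-0.0014, 0.0168, 0.0015)
I·α + gyro = (-0.0600, 0.0700, 0.1800)

F = (0.5000, -3.6000, 3.0000)
τ = (-0.0600, 0.0700, 0.1800)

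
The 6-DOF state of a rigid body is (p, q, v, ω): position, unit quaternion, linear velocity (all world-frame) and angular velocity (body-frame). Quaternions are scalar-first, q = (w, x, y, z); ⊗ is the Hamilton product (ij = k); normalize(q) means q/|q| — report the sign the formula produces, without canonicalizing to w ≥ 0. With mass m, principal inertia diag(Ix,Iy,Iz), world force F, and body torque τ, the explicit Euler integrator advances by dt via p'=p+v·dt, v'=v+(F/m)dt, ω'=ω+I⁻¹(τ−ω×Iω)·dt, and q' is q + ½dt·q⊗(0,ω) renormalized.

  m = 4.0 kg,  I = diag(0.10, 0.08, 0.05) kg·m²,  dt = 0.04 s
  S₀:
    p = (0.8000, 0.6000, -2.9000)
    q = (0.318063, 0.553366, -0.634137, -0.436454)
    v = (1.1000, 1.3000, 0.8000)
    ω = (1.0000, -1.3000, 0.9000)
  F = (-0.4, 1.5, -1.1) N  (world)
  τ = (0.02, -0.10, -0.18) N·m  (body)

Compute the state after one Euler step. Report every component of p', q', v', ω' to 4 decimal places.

p' = (0.8440, 0.6520, -2.8680)
q' = (0.2982, 0.5366, -0.6606, -0.4321)
v' = (1.0960, 1.3150, 0.7890)
ω' = (0.9940, -1.3725, 0.7352)

precession coupling ω×(Iω) = (0.0351, 0.0450, 0.0260)
(τ − ω×Iω)/I = (-0.1510, -1.8125, -4.1200)
ω + α·dt = (0.9940, -1.3725, 0.7352)
2q̇ = q⊗(0,ω) = (-0.9849355, -0.8200505, -1.3479653, 0.2010179)
q' = normalize(q + ½dt·q⊗(0,ω)) = (0.2982, 0.5366, -0.6606, -0.4321)
p + v·dt = (0.8440, 0.6520, -2.8680)
v + (F/m)dt = (1.0960, 1.3150, 0.7890)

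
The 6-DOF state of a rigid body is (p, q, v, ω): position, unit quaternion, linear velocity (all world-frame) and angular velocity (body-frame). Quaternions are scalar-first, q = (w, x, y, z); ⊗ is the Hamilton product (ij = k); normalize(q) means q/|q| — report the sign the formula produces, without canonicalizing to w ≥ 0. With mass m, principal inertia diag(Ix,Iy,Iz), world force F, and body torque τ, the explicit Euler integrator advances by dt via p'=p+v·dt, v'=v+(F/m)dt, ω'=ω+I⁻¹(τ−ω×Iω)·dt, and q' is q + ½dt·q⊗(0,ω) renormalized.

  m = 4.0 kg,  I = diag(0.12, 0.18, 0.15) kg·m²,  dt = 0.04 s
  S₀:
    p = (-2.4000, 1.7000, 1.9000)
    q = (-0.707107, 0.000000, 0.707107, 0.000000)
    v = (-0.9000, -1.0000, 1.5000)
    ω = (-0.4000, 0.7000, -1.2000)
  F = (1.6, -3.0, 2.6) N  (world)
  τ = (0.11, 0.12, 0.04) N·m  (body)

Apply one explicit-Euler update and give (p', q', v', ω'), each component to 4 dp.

ω×(Iω) gyroscopic = (0.0252, -0.0144, -0.0168)
α = I⁻¹(τ − ω×Iω) = (0.7067, 0.7467, 0.3787)
ω' = ω + α·dt = (-0.3717, 0.7299, -1.1849)
Hamilton product q⊗(0,ω) = (-0.4949749, -0.5656856, -0.4949749, 1.1313712)
q' = normalize(q + ½dt·q⊗(0,ω)) = (-0.7167, -0.0113, 0.6969, 0.0226)
p + v·dt = (-2.4360, 1.6600, 1.9600)
v' = v + a·dt = (-0.8840, -1.0300, 1.5260)

p' = (-2.4360, 1.6600, 1.9600)
q' = (-0.7167, -0.0113, 0.6969, 0.0226)
v' = (-0.8840, -1.0300, 1.5260)
ω' = (-0.3717, 0.7299, -1.1849)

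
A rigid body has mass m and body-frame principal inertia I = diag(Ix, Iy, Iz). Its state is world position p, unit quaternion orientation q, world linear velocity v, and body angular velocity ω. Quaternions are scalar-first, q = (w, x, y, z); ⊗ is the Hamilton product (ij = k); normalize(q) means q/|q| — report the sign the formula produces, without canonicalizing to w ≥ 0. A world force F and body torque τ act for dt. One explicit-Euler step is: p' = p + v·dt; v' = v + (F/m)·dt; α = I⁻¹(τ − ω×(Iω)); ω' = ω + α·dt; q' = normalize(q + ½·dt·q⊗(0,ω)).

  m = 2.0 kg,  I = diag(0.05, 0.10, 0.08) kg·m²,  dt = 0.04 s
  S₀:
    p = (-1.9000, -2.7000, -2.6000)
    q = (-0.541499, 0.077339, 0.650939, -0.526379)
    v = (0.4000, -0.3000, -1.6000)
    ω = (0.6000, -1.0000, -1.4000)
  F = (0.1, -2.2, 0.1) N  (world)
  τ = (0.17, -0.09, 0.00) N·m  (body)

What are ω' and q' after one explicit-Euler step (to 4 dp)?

ω' = (0.7584, -1.0461, -1.3850)
q' = (-0.5438, 0.0421, 0.6572, -0.5202)

α = I⁻¹(τ − ω×Iω) = (3.9600, -1.1520, 0.3750)
ω + α·dt = (0.7584, -1.0461, -1.3850)
2q̇ = q⊗(0,ω) = (-0.1323950, -1.7625930, 0.3339462, 0.2901962)
updated quaternion q' = (-0.5438, 0.0421, 0.6572, -0.5202)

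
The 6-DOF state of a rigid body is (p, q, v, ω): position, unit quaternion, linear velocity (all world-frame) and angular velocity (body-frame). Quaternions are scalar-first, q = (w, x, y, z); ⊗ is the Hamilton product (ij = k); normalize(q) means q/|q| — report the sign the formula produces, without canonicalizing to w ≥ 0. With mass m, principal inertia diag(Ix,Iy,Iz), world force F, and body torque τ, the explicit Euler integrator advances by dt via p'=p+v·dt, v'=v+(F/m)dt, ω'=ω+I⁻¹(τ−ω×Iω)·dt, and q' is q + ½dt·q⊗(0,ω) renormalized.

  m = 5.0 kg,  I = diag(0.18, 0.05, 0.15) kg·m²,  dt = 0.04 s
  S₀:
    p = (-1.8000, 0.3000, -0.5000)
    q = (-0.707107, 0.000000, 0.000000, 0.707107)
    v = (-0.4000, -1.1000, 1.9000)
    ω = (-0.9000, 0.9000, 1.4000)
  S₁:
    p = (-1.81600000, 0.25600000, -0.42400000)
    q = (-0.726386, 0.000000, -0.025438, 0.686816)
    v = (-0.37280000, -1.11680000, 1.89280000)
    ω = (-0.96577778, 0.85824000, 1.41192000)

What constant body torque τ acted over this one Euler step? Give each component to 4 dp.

τ = (-0.1700, -0.0900, 0.1500)

rate change Δω = (-0.06577778, -0.04176000, 0.01192000)
I·α + gyro = (-0.1700, -0.0900, 0.1500)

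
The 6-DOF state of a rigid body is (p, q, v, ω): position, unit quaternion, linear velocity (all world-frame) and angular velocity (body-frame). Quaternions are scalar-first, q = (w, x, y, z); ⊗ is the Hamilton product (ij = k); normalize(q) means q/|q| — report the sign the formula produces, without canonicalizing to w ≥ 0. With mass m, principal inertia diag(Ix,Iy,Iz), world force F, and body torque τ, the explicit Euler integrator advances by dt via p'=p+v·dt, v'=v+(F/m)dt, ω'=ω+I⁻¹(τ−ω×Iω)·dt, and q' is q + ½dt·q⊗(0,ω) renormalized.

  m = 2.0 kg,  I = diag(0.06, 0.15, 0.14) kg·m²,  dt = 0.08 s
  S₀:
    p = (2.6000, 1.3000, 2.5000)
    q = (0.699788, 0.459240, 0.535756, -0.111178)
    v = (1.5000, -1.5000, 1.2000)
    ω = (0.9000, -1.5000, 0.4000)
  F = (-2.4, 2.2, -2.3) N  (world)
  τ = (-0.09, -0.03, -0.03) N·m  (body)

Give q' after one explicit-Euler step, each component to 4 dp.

q' = (0.7153, 0.4851, 0.4812, -0.1464)

Hamilton product q⊗(0,ω) = (0.4347892, 0.6773446, -1.3334382, -0.8911252)
updated quaternion q' = (0.7153, 0.4851, 0.4812, -0.1464)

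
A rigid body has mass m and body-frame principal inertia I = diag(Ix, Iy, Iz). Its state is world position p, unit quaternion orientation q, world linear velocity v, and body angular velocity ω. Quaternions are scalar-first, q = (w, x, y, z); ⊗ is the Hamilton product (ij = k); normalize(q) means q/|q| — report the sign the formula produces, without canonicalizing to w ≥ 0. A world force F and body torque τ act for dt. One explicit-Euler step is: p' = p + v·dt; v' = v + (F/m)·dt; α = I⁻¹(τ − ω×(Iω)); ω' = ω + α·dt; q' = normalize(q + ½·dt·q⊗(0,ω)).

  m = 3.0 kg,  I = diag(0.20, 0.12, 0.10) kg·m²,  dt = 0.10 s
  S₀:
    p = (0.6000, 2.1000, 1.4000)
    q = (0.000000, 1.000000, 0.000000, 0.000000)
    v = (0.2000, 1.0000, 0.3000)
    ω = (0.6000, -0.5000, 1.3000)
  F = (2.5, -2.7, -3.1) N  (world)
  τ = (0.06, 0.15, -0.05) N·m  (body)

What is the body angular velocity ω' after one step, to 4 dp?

ω×(Iω) gyroscopic = (0.0130, 0.0780, 0.0240)
(τ − ω×Iω)/I = (0.2350, 0.6000, -0.7400)
ω' = ω + α·dt = (0.6235, -0.4400, 1.2260)

ω' = (0.6235, -0.4400, 1.2260)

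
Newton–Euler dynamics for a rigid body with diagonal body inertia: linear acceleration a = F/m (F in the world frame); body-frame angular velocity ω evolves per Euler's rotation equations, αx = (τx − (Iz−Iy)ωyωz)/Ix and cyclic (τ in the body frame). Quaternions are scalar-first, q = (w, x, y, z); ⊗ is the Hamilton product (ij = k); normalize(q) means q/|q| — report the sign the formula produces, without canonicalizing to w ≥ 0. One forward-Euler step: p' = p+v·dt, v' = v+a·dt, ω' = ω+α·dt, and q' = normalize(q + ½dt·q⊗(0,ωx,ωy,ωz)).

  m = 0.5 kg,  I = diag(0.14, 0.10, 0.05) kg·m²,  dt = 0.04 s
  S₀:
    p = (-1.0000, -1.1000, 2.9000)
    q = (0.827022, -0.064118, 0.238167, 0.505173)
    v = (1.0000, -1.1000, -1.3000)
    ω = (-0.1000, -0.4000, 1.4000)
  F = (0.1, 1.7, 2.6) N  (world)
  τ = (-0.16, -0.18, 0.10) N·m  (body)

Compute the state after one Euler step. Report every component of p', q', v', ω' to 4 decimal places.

p' = (-0.9600, -1.1440, 2.8480)
q' = (0.8143, -0.0550, 0.2322, 0.5291)
v' = (1.0080, -0.9640, -1.0920)
ω' = (-0.1537, -0.4670, 1.4813)

p' = p + v·dt = (-0.9600, -1.1440, 2.8480)
v' = v + a·dt = (1.0080, -0.9640, -1.0920)
gyro term ω×Iω = (0.0280, -0.0126, -0.0016)
angular accel α = (-1.3429, -1.6740, 2.0320)
ω + α·dt = (-0.1537, -0.4670, 1.4813)
Hamilton product q⊗(0,ω) = (-0.6183872, 0.4528008, -0.2915609, 1.2072947)
q' = normalize(q + ½dt·q⊗(0,ω)) = (0.8143, -0.0550, 0.2322, 0.5291)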